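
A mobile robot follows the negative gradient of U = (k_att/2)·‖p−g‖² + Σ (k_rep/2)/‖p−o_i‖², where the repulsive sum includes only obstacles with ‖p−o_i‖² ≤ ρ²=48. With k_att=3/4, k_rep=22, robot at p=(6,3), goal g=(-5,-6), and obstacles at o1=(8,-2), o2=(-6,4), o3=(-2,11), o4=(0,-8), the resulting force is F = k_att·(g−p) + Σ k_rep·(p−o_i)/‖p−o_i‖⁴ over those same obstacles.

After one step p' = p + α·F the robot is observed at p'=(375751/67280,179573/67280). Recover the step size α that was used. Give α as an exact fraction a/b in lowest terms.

F_att = 3/4·(g−p) = 3/4·(-11,-9) = (-8.2500,-6.7500)
o1: d²=29 ≤ ρ²=48; F_rep = 22·(-2,5)/29² = (-0.0523,0.1308)
o2: d²=145 > ρ²=48 → inactive
o3: d²=128 > ρ²=48 → inactive
o4: d²=157 > ρ²=48 → inactive
F = F_att + ΣF_rep = (-8.3023,-6.6192)
Δp = p'−p = (-0.4151,-0.3310); α = Δx/Fx = (-27929/67280) / (-27929/3364) = 1/20
check: Δy/Fy = (-22267/67280) / (-22267/3364) = 1/20 ✓

α = 1/20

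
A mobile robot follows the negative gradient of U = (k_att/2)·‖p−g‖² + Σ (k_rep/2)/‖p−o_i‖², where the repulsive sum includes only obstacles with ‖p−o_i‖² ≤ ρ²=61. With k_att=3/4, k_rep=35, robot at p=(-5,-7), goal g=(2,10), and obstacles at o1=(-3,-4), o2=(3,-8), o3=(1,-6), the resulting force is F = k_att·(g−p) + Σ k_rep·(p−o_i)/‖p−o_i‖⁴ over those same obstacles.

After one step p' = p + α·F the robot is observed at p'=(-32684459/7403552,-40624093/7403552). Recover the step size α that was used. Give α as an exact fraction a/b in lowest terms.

F_att = 3/4·(g−p) = 3/4·(7,17) = (5.2500,12.7500)
o1: d²=13 ≤ ρ²=61; F_rep = 35·(-2,-3)/13² = (-0.4142,-0.6213)
o2: d²=65 > ρ²=61 → inactive
o3: d²=37 ≤ ρ²=61; F_rep = 35·(-6,-1)/37² = (-0.1534,-0.0256)
F = F_att + ΣF_rep = (4.6824,12.1031)
Δp = p'−p = (0.5853,1.5129); α = Δx/Fx = (4333301/7403552) / (4333301/925444) = 1/8
check: Δy/Fy = (11200771/7403552) / (11200771/925444) = 1/8 ✓

α = 1/8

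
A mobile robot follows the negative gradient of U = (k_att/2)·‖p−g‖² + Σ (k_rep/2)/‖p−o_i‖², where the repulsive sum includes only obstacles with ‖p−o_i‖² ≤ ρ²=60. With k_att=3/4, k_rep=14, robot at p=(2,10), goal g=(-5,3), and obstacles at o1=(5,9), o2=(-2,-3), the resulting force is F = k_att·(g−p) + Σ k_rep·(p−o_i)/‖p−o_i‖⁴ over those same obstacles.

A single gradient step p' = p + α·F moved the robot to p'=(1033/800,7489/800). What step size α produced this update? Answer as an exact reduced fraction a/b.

α = 1/8

F_att = 3/4·(g−p) = 3/4·(-7,-7) = (-5.2500,-5.2500)
o1: d²=10 ≤ ρ²=60; F_rep = 14·(-3,1)/10² = (-0.4200,0.1400)
o2: d²=185 > ρ²=60 → inactive
F = F_att + ΣF_rep = (-5.6700,-5.1100)
Δp = p'−p = (-0.7087,-0.6388); α = Δx/Fx = (-567/800) / (-567/100) = 1/8
check: Δy/Fy = (-511/800) / (-511/100) = 1/8 ✓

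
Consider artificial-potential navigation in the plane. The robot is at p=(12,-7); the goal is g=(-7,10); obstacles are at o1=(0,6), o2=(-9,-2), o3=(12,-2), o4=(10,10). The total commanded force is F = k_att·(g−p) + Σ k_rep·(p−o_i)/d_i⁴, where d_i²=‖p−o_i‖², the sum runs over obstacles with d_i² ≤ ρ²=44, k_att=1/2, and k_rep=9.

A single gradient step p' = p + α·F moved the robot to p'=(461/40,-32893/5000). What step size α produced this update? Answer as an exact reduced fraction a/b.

F_att = 1/2·(g−p) = 1/2·(-19,17) = (-9.5000,8.5000)
o1: d²=313 > ρ²=44 → inactive
o2: d²=466 > ρ²=44 → inactive
o3: d²=25 ≤ ρ²=44; F_rep = 9·(0,-5)/25² = (0.0000,-0.0720)
o4: d²=293 > ρ²=44 → inactive
F = F_att + ΣF_rep = (-9.5000,8.4280)
Δp = p'−p = (-0.4750,0.4214); α = Δx/Fx = (-19/40) / (-19/2) = 1/20
check: Δy/Fy = (2107/5000) / (2107/250) = 1/20 ✓

α = 1/20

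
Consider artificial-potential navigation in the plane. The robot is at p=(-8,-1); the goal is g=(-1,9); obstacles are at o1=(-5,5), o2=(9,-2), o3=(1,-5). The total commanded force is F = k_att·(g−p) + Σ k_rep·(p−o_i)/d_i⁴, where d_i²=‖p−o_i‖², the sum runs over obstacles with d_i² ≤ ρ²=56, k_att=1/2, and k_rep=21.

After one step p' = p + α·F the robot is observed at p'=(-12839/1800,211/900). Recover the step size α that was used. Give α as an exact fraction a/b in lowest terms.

α = 1/4

F_att = 1/2·(g−p) = 1/2·(7,10) = (3.5000,5.0000)
o1: d²=45 ≤ ρ²=56; F_rep = 21·(-3,-6)/45² = (-0.0311,-0.0622)
o2: d²=290 > ρ²=56 → inactive
o3: d²=97 > ρ²=56 → inactive
F = F_att + ΣF_rep = (3.4689,4.9378)
Δp = p'−p = (0.8672,1.2344); α = Δx/Fx = (1561/1800) / (1561/450) = 1/4
check: Δy/Fy = (1111/900) / (1111/225) = 1/4 ✓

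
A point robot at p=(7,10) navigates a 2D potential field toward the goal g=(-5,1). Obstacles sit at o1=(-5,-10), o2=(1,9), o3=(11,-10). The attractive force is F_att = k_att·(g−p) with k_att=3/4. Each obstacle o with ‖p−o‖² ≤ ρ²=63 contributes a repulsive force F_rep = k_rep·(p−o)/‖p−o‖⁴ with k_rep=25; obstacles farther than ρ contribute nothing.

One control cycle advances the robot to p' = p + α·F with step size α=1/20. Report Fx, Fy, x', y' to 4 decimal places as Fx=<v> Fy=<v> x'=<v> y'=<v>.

F_att = 3/4·(g−p) = 3/4·(-12,-9) = (-9.0000,-6.7500)
o1: d²=544 > ρ²=63 → inactive
o2: d²=37 ≤ ρ²=63; F_rep = 25·(6,1)/37² = (0.1096,0.0183)
o3: d²=416 > ρ²=63 → inactive
F = F_att + ΣF_rep = (-8.8904,-6.7317)
p' = p + 1/20·F = (6.5555,9.6634)

Fx=-8.8904 Fy=-6.7317 x'=6.5555 y'=9.6634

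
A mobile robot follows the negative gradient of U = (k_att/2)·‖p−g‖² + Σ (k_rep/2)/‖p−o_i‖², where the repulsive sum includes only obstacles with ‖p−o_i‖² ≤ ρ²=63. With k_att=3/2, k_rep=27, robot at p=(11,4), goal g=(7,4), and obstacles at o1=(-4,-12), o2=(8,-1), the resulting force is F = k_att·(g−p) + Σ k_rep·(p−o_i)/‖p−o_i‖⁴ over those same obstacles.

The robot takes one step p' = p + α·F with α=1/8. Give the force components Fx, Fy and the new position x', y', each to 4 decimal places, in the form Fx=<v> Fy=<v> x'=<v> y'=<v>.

Fx=-5.9299 Fy=0.1168 x'=10.2588 y'=4.0146

F_att = 3/2·(g−p) = 3/2·(-4,0) = (-6.0000,0.0000)
o1: d²=481 > ρ²=63 → inactive
o2: d²=34 ≤ ρ²=63; F_rep = 27·(3,5)/34² = (0.0701,0.1168)
F = F_att + ΣF_rep = (-5.9299,0.1168)
p' = p + 1/8·F = (10.2588,4.0146)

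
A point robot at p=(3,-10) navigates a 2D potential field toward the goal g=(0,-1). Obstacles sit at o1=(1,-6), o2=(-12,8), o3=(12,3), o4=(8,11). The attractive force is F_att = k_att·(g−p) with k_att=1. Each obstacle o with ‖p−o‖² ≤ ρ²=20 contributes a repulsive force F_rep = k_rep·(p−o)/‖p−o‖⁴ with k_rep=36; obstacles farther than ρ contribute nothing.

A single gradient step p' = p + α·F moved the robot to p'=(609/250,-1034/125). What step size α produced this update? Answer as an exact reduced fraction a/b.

F_att = 1·(g−p) = 1·(-3,9) = (-3.0000,9.0000)
o1: d²=20 ≤ ρ²=20; F_rep = 36·(2,-4)/20² = (0.1800,-0.3600)
o2: d²=549 > ρ²=20 → inactive
o3: d²=250 > ρ²=20 → inactive
o4: d²=466 > ρ²=20 → inactive
F = F_att + ΣF_rep = (-2.8200,8.6400)
Δp = p'−p = (-0.5640,1.7280); α = Δx/Fx = (-141/250) / (-141/50) = 1/5
check: Δy/Fy = (216/125) / (216/25) = 1/5 ✓

α = 1/5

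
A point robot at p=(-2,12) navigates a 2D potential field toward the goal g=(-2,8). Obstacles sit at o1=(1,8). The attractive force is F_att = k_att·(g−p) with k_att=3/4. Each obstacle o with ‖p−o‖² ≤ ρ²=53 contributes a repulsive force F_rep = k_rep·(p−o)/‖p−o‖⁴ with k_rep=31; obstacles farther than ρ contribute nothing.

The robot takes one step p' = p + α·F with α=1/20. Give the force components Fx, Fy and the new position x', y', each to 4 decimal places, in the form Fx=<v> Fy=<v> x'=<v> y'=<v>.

F_att = 3/4·(g−p) = 3/4·(0,-4) = (0.0000,-3.0000)
o1: d²=25 ≤ ρ²=53; F_rep = 31·(-3,4)/25² = (-0.1488,0.1984)
F = F_att + ΣF_rep = (-0.1488,-2.8016)
p' = p + 1/20·F = (-2.0074,11.8599)

Fx=-0.1488 Fy=-2.8016 x'=-2.0074 y'=11.8599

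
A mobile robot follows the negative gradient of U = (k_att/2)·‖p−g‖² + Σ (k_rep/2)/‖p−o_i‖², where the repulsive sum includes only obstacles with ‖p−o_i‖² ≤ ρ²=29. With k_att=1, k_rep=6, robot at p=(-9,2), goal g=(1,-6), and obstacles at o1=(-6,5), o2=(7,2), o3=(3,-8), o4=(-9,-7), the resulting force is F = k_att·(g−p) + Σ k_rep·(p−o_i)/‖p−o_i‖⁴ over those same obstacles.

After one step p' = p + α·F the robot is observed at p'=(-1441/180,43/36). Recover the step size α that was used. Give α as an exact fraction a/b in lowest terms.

α = 1/10

F_att = 1·(g−p) = 1·(10,-8) = (10.0000,-8.0000)
o1: d²=18 ≤ ρ²=29; F_rep = 6·(-3,-3)/18² = (-0.0556,-0.0556)
o2: d²=256 > ρ²=29 → inactive
o3: d²=244 > ρ²=29 → inactive
o4: d²=81 > ρ²=29 → inactive
F = F_att + ΣF_rep = (9.9444,-8.0556)
Δp = p'−p = (0.9944,-0.8056); α = Δx/Fx = (179/180) / (179/18) = 1/10
check: Δy/Fy = (-29/36) / (-145/18) = 1/10 ✓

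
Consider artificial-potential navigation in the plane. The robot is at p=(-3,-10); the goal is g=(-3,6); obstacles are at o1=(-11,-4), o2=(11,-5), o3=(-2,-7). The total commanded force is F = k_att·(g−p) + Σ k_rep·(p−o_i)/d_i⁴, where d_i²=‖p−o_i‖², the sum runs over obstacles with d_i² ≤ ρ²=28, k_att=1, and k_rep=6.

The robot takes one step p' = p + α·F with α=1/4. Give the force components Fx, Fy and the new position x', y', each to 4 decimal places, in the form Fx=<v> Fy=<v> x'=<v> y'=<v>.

F_att = 1·(g−p) = 1·(0,16) = (0.0000,16.0000)
o1: d²=100 > ρ²=28 → inactive
o2: d²=221 > ρ²=28 → inactive
o3: d²=10 ≤ ρ²=28; F_rep = 6·(-1,-3)/10² = (-0.0600,-0.1800)
F = F_att + ΣF_rep = (-0.0600,15.8200)
p' = p + 1/4·F = (-3.0150,-6.0450)

Fx=-0.0600 Fy=15.8200 x'=-3.0150 y'=-6.0450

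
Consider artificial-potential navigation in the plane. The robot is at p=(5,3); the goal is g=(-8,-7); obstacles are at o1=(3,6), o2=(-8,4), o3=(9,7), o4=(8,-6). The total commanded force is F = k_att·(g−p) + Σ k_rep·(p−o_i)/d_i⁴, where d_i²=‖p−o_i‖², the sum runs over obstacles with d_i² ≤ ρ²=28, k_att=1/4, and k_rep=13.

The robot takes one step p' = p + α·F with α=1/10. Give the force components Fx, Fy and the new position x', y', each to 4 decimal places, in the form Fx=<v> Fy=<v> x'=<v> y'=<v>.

Fx=-3.0962 Fy=-2.7308 x'=4.6904 y'=2.7269

F_att = 1/4·(g−p) = 1/4·(-13,-10) = (-3.2500,-2.5000)
o1: d²=13 ≤ ρ²=28; F_rep = 13·(2,-3)/13² = (0.1538,-0.2308)
o2: d²=170 > ρ²=28 → inactive
o3: d²=32 > ρ²=28 → inactive
o4: d²=90 > ρ²=28 → inactive
F = F_att + ΣF_rep = (-3.0962,-2.7308)
p' = p + 1/10·F = (4.6904,2.7269)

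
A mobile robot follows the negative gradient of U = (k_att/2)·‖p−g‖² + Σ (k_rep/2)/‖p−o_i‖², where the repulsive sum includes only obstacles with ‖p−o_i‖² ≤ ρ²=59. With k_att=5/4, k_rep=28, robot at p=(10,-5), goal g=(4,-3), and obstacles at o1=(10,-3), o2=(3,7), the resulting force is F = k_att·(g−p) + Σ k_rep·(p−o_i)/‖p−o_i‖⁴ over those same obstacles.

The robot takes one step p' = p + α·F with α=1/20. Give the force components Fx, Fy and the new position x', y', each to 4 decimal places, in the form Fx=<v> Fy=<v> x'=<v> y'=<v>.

F_att = 5/4·(g−p) = 5/4·(-6,2) = (-7.5000,2.5000)
o1: d²=4 ≤ ρ²=59; F_rep = 28·(0,-2)/4² = (0.0000,-3.5000)
o2: d²=193 > ρ²=59 → inactive
F = F_att + ΣF_rep = (-7.5000,-1.0000)
p' = p + 1/20·F = (9.6250,-5.0500)

Fx=-7.5000 Fy=-1.0000 x'=9.6250 y'=-5.0500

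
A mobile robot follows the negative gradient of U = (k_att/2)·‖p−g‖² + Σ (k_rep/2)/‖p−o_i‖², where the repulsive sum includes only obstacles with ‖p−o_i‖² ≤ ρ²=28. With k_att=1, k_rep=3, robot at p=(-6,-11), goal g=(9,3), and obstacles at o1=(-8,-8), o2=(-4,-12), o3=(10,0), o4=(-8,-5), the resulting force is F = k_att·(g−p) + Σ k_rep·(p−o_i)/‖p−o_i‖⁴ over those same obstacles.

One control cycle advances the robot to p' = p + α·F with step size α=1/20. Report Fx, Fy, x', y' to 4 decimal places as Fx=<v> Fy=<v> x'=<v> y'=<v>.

Fx=14.7955 Fy=14.0667 x'=-5.2602 y'=-10.2967

F_att = 1·(g−p) = 1·(15,14) = (15.0000,14.0000)
o1: d²=13 ≤ ρ²=28; F_rep = 3·(2,-3)/13² = (0.0355,-0.0533)
o2: d²=5 ≤ ρ²=28; F_rep = 3·(-2,1)/5² = (-0.2400,0.1200)
o3: d²=377 > ρ²=28 → inactive
o4: d²=40 > ρ²=28 → inactive
F = F_att + ΣF_rep = (14.7955,14.0667)
p' = p + 1/20·F = (-5.2602,-10.2967)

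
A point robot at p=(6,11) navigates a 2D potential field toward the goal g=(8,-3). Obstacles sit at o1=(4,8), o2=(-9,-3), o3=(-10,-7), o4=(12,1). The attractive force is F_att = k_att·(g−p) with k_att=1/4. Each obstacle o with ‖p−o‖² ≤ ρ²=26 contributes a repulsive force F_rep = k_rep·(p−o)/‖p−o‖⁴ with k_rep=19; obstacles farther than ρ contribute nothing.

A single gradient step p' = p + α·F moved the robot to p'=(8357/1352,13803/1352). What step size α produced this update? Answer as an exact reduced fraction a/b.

α = 1/4

F_att = 1/4·(g−p) = 1/4·(2,-14) = (0.5000,-3.5000)
o1: d²=13 ≤ ρ²=26; F_rep = 19·(2,3)/13² = (0.2249,0.3373)
o2: d²=421 > ρ²=26 → inactive
o3: d²=580 > ρ²=26 → inactive
o4: d²=136 > ρ²=26 → inactive
F = F_att + ΣF_rep = (0.7249,-3.1627)
Δp = p'−p = (0.1812,-0.7907); α = Δx/Fx = (245/1352) / (245/338) = 1/4
check: Δy/Fy = (-1069/1352) / (-1069/338) = 1/4 ✓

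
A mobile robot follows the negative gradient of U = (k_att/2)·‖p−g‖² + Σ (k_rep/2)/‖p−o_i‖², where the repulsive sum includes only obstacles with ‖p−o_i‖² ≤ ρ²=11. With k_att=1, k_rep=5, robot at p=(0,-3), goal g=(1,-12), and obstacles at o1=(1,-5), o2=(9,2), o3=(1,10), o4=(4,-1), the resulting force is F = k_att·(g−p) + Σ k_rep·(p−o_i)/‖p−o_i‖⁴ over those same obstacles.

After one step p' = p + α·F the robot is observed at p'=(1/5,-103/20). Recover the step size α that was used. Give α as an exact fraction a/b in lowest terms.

F_att = 1·(g−p) = 1·(1,-9) = (1.0000,-9.0000)
o1: d²=5 ≤ ρ²=11; F_rep = 5·(-1,2)/5² = (-0.2000,0.4000)
o2: d²=106 > ρ²=11 → inactive
o3: d²=170 > ρ²=11 → inactive
o4: d²=20 > ρ²=11 → inactive
F = F_att + ΣF_rep = (0.8000,-8.6000)
Δp = p'−p = (0.2000,-2.1500); α = Δx/Fx = (1/5) / (4/5) = 1/4
check: Δy/Fy = (-43/20) / (-43/5) = 1/4 ✓

α = 1/4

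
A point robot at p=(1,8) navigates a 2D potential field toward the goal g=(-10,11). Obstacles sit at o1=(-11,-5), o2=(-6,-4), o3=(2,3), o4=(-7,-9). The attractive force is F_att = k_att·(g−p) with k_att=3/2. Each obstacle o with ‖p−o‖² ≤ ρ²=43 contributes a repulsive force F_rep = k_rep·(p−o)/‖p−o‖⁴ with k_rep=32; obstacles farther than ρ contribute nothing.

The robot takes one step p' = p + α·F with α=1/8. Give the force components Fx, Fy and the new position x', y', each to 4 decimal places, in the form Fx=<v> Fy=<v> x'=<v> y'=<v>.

Fx=-16.5473 Fy=4.7367 x'=-1.0684 y'=8.5921

F_att = 3/2·(g−p) = 3/2·(-11,3) = (-16.5000,4.5000)
o1: d²=313 > ρ²=43 → inactive
o2: d²=193 > ρ²=43 → inactive
o3: d²=26 ≤ ρ²=43; F_rep = 32·(-1,5)/26² = (-0.0473,0.2367)
o4: d²=353 > ρ²=43 → inactive
F = F_att + ΣF_rep = (-16.5473,4.7367)
p' = p + 1/8·F = (-1.0684,8.5921)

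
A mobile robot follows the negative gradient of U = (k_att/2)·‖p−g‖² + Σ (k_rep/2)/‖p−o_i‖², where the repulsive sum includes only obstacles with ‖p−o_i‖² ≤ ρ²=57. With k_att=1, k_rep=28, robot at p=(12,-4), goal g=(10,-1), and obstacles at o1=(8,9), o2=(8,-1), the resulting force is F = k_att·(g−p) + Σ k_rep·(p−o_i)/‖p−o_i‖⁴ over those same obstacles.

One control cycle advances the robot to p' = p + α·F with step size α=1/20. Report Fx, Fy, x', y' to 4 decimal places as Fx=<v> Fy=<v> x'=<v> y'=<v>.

Fx=-1.8208 Fy=2.8656 x'=11.9090 y'=-3.8567

F_att = 1·(g−p) = 1·(-2,3) = (-2.0000,3.0000)
o1: d²=185 > ρ²=57 → inactive
o2: d²=25 ≤ ρ²=57; F_rep = 28·(4,-3)/25² = (0.1792,-0.1344)
F = F_att + ΣF_rep = (-1.8208,2.8656)
p' = p + 1/20·F = (11.9090,-3.8567)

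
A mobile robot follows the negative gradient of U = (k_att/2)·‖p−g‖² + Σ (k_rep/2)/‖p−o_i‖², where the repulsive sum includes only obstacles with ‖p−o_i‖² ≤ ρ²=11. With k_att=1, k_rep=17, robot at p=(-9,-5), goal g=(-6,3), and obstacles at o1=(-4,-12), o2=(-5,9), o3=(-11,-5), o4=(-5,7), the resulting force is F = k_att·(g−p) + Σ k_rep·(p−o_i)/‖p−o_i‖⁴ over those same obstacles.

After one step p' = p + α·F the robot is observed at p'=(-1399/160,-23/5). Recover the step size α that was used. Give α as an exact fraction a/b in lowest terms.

F_att = 1·(g−p) = 1·(3,8) = (3.0000,8.0000)
o1: d²=74 > ρ²=11 → inactive
o2: d²=212 > ρ²=11 → inactive
o3: d²=4 ≤ ρ²=11; F_rep = 17·(2,0)/4² = (2.1250,0.0000)
o4: d²=160 > ρ²=11 → inactive
F = F_att + ΣF_rep = (5.1250,8.0000)
Δp = p'−p = (0.2562,0.4000); α = Δx/Fx = (41/160) / (41/8) = 1/20
check: Δy/Fy = (2/5) / (8) = 1/20 ✓

α = 1/20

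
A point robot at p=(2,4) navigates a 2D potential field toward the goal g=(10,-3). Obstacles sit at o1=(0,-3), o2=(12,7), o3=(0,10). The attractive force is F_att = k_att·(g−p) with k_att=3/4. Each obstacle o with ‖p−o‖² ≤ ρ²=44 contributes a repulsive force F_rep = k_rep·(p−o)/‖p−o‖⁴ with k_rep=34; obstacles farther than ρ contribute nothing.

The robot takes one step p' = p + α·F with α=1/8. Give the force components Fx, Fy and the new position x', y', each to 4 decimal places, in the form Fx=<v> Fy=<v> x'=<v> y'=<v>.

Fx=6.0425 Fy=-5.3775 x'=2.7553 y'=3.3278

F_att = 3/4·(g−p) = 3/4·(8,-7) = (6.0000,-5.2500)
o1: d²=53 > ρ²=44 → inactive
o2: d²=109 > ρ²=44 → inactive
o3: d²=40 ≤ ρ²=44; F_rep = 34·(2,-6)/40² = (0.0425,-0.1275)
F = F_att + ΣF_rep = (6.0425,-5.3775)
p' = p + 1/8·F = (2.7553,3.3278)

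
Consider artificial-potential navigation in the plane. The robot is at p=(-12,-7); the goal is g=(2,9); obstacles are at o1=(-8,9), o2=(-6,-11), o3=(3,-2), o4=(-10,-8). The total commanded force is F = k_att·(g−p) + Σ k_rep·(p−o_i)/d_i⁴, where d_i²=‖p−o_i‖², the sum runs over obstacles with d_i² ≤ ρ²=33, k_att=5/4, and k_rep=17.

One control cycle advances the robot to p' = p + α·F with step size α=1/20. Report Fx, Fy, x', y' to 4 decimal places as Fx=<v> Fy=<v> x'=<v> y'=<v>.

Fx=16.1400 Fy=20.6800 x'=-11.1930 y'=-5.9660

F_att = 5/4·(g−p) = 5/4·(14,16) = (17.5000,20.0000)
o1: d²=272 > ρ²=33 → inactive
o2: d²=52 > ρ²=33 → inactive
o3: d²=250 > ρ²=33 → inactive
o4: d²=5 ≤ ρ²=33; F_rep = 17·(-2,1)/5² = (-1.3600,0.6800)
F = F_att + ΣF_rep = (16.1400,20.6800)
p' = p + 1/20·F = (-11.1930,-5.9660)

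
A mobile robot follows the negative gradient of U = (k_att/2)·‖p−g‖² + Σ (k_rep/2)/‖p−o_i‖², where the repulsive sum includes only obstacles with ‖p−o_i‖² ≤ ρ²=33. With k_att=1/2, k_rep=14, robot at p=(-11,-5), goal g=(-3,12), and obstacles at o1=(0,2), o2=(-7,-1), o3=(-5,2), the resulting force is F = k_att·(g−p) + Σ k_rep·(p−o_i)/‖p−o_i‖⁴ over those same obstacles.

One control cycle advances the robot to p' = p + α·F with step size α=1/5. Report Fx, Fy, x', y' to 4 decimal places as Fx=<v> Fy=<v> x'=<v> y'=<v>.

F_att = 1/2·(g−p) = 1/2·(8,17) = (4.0000,8.5000)
o1: d²=170 > ρ²=33 → inactive
o2: d²=32 ≤ ρ²=33; F_rep = 14·(-4,-4)/32² = (-0.0547,-0.0547)
o3: d²=85 > ρ²=33 → inactive
F = F_att + ΣF_rep = (3.9453,8.4453)
p' = p + 1/5·F = (-10.2109,-3.3109)

Fx=3.9453 Fy=8.4453 x'=-10.2109 y'=-3.3109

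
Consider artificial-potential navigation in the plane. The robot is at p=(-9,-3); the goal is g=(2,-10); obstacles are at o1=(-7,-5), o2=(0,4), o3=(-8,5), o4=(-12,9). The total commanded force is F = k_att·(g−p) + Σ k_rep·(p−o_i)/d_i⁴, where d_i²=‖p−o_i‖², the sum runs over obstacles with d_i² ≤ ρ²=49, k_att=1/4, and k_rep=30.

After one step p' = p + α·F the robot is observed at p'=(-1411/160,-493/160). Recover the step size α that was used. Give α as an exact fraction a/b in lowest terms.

F_att = 1/4·(g−p) = 1/4·(11,-7) = (2.7500,-1.7500)
o1: d²=8 ≤ ρ²=49; F_rep = 30·(-2,2)/8² = (-0.9375,0.9375)
o2: d²=130 > ρ²=49 → inactive
o3: d²=65 > ρ²=49 → inactive
o4: d²=153 > ρ²=49 → inactive
F = F_att + ΣF_rep = (1.8125,-0.8125)
Δp = p'−p = (0.1812,-0.0813); α = Δx/Fx = (29/160) / (29/16) = 1/10
check: Δy/Fy = (-13/160) / (-13/16) = 1/10 ✓

α = 1/10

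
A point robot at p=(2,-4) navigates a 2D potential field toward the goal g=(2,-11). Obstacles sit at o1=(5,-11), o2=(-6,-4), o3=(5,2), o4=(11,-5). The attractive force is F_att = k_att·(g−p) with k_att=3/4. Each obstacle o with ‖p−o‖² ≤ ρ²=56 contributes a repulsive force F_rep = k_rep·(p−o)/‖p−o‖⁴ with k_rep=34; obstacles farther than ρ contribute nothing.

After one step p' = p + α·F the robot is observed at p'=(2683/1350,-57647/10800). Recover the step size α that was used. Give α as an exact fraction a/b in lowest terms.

α = 1/4

F_att = 3/4·(g−p) = 3/4·(0,-7) = (0.0000,-5.2500)
o1: d²=58 > ρ²=56 → inactive
o2: d²=64 > ρ²=56 → inactive
o3: d²=45 ≤ ρ²=56; F_rep = 34·(-3,-6)/45² = (-0.0504,-0.1007)
o4: d²=82 > ρ²=56 → inactive
F = F_att + ΣF_rep = (-0.0504,-5.3507)
Δp = p'−p = (-0.0126,-1.3377); α = Δx/Fx = (-17/1350) / (-34/675) = 1/4
check: Δy/Fy = (-14447/10800) / (-14447/2700) = 1/4 ✓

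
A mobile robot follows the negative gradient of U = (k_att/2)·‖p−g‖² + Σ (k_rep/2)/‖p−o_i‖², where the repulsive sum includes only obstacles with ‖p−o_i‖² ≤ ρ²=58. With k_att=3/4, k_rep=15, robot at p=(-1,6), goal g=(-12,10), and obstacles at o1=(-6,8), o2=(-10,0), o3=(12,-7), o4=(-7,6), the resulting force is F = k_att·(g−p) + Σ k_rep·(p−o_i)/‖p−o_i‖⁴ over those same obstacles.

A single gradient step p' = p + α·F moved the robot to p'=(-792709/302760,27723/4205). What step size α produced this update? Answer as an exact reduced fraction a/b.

α = 1/5

F_att = 3/4·(g−p) = 3/4·(-11,4) = (-8.2500,3.0000)
o1: d²=29 ≤ ρ²=58; F_rep = 15·(5,-2)/29² = (0.0892,-0.0357)
o2: d²=117 > ρ²=58 → inactive
o3: d²=338 > ρ²=58 → inactive
o4: d²=36 ≤ ρ²=58; F_rep = 15·(6,0)/36² = (0.0694,0.0000)
F = F_att + ΣF_rep = (-8.0914,2.9643)
Δp = p'−p = (-1.6183,0.5929); α = Δx/Fx = (-489949/302760) / (-489949/60552) = 1/5
check: Δy/Fy = (2493/4205) / (2493/841) = 1/5 ✓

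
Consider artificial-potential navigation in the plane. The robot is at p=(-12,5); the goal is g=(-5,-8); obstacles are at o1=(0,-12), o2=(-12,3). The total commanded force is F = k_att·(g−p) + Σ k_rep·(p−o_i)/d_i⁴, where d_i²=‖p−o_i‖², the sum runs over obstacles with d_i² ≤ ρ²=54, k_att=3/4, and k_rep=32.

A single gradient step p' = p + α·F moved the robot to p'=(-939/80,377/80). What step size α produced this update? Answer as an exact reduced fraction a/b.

α = 1/20

F_att = 3/4·(g−p) = 3/4·(7,-13) = (5.2500,-9.7500)
o1: d²=433 > ρ²=54 → inactive
o2: d²=4 ≤ ρ²=54; F_rep = 32·(0,2)/4² = (0.0000,4.0000)
F = F_att + ΣF_rep = (5.2500,-5.7500)
Δp = p'−p = (0.2625,-0.2875); α = Δx/Fx = (21/80) / (21/4) = 1/20
check: Δy/Fy = (-23/80) / (-23/4) = 1/20 ✓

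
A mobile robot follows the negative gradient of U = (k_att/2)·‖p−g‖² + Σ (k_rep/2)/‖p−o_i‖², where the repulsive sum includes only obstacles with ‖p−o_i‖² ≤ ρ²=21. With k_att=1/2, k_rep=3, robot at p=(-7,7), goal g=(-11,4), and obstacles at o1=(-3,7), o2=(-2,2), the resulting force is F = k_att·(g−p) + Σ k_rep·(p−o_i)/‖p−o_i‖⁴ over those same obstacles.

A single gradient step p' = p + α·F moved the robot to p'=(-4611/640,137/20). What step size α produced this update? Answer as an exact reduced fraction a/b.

α = 1/10

F_att = 1/2·(g−p) = 1/2·(-4,-3) = (-2.0000,-1.5000)
o1: d²=16 ≤ ρ²=21; F_rep = 3·(-4,0)/16² = (-0.0469,0.0000)
o2: d²=50 > ρ²=21 → inactive
F = F_att + ΣF_rep = (-2.0469,-1.5000)
Δp = p'−p = (-0.2047,-0.1500); α = Δx/Fx = (-131/640) / (-131/64) = 1/10
check: Δy/Fy = (-3/20) / (-3/2) = 1/10 ✓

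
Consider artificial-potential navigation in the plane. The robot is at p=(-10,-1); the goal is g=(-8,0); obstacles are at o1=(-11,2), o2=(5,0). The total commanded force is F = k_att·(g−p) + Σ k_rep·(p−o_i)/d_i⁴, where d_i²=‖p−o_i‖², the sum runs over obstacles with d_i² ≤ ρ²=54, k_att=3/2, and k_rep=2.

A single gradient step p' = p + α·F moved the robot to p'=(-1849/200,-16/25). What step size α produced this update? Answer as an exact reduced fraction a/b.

α = 1/4

F_att = 3/2·(g−p) = 3/2·(2,1) = (3.0000,1.5000)
o1: d²=10 ≤ ρ²=54; F_rep = 2·(1,-3)/10² = (0.0200,-0.0600)
o2: d²=226 > ρ²=54 → inactive
F = F_att + ΣF_rep = (3.0200,1.4400)
Δp = p'−p = (0.7550,0.3600); α = Δx/Fx = (151/200) / (151/50) = 1/4
check: Δy/Fy = (9/25) / (36/25) = 1/4 ✓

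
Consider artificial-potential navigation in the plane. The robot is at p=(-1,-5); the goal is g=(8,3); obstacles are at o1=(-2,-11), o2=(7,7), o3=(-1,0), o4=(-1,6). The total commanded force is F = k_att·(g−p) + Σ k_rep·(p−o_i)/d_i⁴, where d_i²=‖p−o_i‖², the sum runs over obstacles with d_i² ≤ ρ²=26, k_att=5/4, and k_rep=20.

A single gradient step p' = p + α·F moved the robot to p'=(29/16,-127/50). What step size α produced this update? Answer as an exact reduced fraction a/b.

α = 1/4

F_att = 5/4·(g−p) = 5/4·(9,8) = (11.2500,10.0000)
o1: d²=37 > ρ²=26 → inactive
o2: d²=208 > ρ²=26 → inactive
o3: d²=25 ≤ ρ²=26; F_rep = 20·(0,-5)/25² = (0.0000,-0.1600)
o4: d²=121 > ρ²=26 → inactive
F = F_att + ΣF_rep = (11.2500,9.8400)
Δp = p'−p = (2.8125,2.4600); α = Δx/Fx = (45/16) / (45/4) = 1/4
check: Δy/Fy = (123/50) / (246/25) = 1/4 ✓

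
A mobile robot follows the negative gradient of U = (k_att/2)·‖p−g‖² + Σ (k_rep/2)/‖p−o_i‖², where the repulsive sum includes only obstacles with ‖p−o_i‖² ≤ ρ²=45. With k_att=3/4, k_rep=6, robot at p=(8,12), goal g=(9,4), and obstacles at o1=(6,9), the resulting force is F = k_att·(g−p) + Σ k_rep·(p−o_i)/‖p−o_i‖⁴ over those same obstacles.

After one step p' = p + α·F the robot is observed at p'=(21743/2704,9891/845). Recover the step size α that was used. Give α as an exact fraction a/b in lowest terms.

α = 1/20

F_att = 3/4·(g−p) = 3/4·(1,-8) = (0.7500,-6.0000)
o1: d²=13 ≤ ρ²=45; F_rep = 6·(2,3)/13² = (0.0710,0.1065)
F = F_att + ΣF_rep = (0.8210,-5.8935)
Δp = p'−p = (0.0411,-0.2947); α = Δx/Fx = (111/2704) / (555/676) = 1/20
check: Δy/Fy = (-249/845) / (-996/169) = 1/20 ✓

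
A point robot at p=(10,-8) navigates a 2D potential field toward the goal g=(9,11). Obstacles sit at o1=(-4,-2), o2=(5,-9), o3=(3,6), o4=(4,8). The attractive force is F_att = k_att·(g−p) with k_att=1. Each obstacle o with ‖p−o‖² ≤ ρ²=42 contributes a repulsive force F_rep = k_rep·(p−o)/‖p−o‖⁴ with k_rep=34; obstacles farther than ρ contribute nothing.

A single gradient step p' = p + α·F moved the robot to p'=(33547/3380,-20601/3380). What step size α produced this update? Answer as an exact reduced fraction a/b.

α = 1/10

F_att = 1·(g−p) = 1·(-1,19) = (-1.0000,19.0000)
o1: d²=232 > ρ²=42 → inactive
o2: d²=26 ≤ ρ²=42; F_rep = 34·(5,1)/26² = (0.2515,0.0503)
o3: d²=245 > ρ²=42 → inactive
o4: d²=292 > ρ²=42 → inactive
F = F_att + ΣF_rep = (-0.7485,19.0503)
Δp = p'−p = (-0.0749,1.9050); α = Δx/Fx = (-253/3380) / (-253/338) = 1/10
check: Δy/Fy = (6439/3380) / (6439/338) = 1/10 ✓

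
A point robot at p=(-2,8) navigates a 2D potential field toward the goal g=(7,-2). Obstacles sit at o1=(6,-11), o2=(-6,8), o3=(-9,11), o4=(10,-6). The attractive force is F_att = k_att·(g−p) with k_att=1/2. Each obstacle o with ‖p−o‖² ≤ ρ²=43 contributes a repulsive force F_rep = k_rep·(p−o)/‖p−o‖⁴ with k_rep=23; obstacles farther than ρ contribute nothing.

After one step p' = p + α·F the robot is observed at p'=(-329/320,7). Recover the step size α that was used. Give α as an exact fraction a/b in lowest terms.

α = 1/5

F_att = 1/2·(g−p) = 1/2·(9,-10) = (4.5000,-5.0000)
o1: d²=425 > ρ²=43 → inactive
o2: d²=16 ≤ ρ²=43; F_rep = 23·(4,0)/16² = (0.3594,0.0000)
o3: d²=58 > ρ²=43 → inactive
o4: d²=340 > ρ²=43 → inactive
F = F_att + ΣF_rep = (4.8594,-5.0000)
Δp = p'−p = (0.9719,-1.0000); α = Δx/Fx = (311/320) / (311/64) = 1/5
check: Δy/Fy = (-1) / (-5) = 1/5 ✓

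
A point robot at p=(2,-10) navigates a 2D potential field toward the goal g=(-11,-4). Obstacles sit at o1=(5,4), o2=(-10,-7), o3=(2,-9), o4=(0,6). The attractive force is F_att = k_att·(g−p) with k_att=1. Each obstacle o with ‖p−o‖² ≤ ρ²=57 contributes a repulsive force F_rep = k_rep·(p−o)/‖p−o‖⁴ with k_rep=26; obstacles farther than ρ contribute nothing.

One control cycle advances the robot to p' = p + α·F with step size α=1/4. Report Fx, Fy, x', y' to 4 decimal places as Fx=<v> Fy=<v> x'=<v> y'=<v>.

F_att = 1·(g−p) = 1·(-13,6) = (-13.0000,6.0000)
o1: d²=205 > ρ²=57 → inactive
o2: d²=153 > ρ²=57 → inactive
o3: d²=1 ≤ ρ²=57; F_rep = 26·(0,-1)/1² = (0.0000,-26.0000)
o4: d²=260 > ρ²=57 → inactive
F = F_att + ΣF_rep = (-13.0000,-20.0000)
p' = p + 1/4·F = (-1.2500,-15.0000)

Fx=-13.0000 Fy=-20.0000 x'=-1.2500 y'=-15.0000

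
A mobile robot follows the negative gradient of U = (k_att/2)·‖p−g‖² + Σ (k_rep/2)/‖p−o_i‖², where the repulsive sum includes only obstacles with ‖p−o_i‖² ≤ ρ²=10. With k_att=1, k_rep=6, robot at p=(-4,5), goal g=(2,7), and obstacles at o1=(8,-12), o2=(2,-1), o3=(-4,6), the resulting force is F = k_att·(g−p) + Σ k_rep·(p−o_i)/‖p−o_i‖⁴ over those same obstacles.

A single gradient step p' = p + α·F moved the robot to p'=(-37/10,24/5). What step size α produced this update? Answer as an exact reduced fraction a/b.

F_att = 1·(g−p) = 1·(6,2) = (6.0000,2.0000)
o1: d²=433 > ρ²=10 → inactive
o2: d²=72 > ρ²=10 → inactive
o3: d²=1 ≤ ρ²=10; F_rep = 6·(0,-1)/1² = (0.0000,-6.0000)
F = F_att + ΣF_rep = (6.0000,-4.0000)
Δp = p'−p = (0.3000,-0.2000); α = Δx/Fx = (3/10) / (6) = 1/20
check: Δy/Fy = (-1/5) / (-4) = 1/20 ✓

α = 1/20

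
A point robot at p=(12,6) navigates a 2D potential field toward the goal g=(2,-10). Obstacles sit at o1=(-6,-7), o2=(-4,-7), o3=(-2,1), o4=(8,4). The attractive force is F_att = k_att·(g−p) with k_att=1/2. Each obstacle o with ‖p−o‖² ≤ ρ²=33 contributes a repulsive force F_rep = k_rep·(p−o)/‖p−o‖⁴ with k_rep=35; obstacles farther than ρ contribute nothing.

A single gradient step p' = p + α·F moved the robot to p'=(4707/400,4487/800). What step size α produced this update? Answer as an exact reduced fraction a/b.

F_att = 1/2·(g−p) = 1/2·(-10,-16) = (-5.0000,-8.0000)
o1: d²=493 > ρ²=33 → inactive
o2: d²=425 > ρ²=33 → inactive
o3: d²=221 > ρ²=33 → inactive
o4: d²=20 ≤ ρ²=33; F_rep = 35·(4,2)/20² = (0.3500,0.1750)
F = F_att + ΣF_rep = (-4.6500,-7.8250)
Δp = p'−p = (-0.2325,-0.3912); α = Δx/Fx = (-93/400) / (-93/20) = 1/20
check: Δy/Fy = (-313/800) / (-313/40) = 1/20 ✓

α = 1/20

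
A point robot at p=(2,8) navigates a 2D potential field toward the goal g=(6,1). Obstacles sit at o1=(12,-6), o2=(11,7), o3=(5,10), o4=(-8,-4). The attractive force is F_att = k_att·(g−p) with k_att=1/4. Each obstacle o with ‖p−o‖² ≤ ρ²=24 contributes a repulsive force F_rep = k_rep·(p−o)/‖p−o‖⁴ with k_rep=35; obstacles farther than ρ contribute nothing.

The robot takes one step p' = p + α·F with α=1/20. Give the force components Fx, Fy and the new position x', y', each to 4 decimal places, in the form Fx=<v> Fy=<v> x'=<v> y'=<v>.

Fx=0.3787 Fy=-2.1642 x'=2.0189 y'=7.8918

F_att = 1/4·(g−p) = 1/4·(4,-7) = (1.0000,-1.7500)
o1: d²=296 > ρ²=24 → inactive
o2: d²=82 > ρ²=24 → inactive
o3: d²=13 ≤ ρ²=24; F_rep = 35·(-3,-2)/13² = (-0.6213,-0.4142)
o4: d²=244 > ρ²=24 → inactive
F = F_att + ΣF_rep = (0.3787,-2.1642)
p' = p + 1/20·F = (2.0189,7.8918)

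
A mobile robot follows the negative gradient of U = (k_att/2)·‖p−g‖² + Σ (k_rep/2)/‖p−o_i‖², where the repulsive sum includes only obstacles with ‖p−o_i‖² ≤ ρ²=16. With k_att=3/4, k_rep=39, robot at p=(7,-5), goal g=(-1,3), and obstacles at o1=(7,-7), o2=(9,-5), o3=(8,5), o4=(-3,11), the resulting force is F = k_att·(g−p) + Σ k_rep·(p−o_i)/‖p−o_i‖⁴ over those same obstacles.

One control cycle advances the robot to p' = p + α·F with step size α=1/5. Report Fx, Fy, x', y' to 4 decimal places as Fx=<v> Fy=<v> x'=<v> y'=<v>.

Fx=-10.8750 Fy=10.8750 x'=4.8250 y'=-2.8250

F_att = 3/4·(g−p) = 3/4·(-8,8) = (-6.0000,6.0000)
o1: d²=4 ≤ ρ²=16; F_rep = 39·(0,2)/4² = (0.0000,4.8750)
o2: d²=4 ≤ ρ²=16; F_rep = 39·(-2,0)/4² = (-4.8750,0.0000)
o3: d²=101 > ρ²=16 → inactive
o4: d²=356 > ρ²=16 → inactive
F = F_att + ΣF_rep = (-10.8750,10.8750)
p' = p + 1/5·F = (4.8250,-2.8250)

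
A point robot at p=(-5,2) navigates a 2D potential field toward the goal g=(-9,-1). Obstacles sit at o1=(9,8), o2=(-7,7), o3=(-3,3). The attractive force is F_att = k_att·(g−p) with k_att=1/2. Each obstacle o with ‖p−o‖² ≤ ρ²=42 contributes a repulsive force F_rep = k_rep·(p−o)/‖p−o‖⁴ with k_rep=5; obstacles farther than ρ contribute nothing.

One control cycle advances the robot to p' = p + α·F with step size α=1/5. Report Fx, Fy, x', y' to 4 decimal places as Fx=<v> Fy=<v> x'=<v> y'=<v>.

F_att = 1/2·(g−p) = 1/2·(-4,-3) = (-2.0000,-1.5000)
o1: d²=232 > ρ²=42 → inactive
o2: d²=29 ≤ ρ²=42; F_rep = 5·(2,-5)/29² = (0.0119,-0.0297)
o3: d²=5 ≤ ρ²=42; F_rep = 5·(-2,-1)/5² = (-0.4000,-0.2000)
F = F_att + ΣF_rep = (-2.3881,-1.7297)
p' = p + 1/5·F = (-5.4776,1.6541)

Fx=-2.3881 Fy=-1.7297 x'=-5.4776 y'=1.6541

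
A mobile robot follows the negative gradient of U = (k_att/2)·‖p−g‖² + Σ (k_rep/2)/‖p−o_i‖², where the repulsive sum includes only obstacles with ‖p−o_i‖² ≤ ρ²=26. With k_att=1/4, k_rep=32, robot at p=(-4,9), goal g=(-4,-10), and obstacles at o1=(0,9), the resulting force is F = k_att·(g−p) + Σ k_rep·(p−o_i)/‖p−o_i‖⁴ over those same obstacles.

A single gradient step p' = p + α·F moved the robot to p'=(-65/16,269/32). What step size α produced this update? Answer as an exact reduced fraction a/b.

F_att = 1/4·(g−p) = 1/4·(0,-19) = (0.0000,-4.7500)
o1: d²=16 ≤ ρ²=26; F_rep = 32·(-4,0)/16² = (-0.5000,0.0000)
F = F_att + ΣF_rep = (-0.5000,-4.7500)
Δp = p'−p = (-0.0625,-0.5938); α = Δx/Fx = (-1/16) / (-1/2) = 1/8
check: Δy/Fy = (-19/32) / (-19/4) = 1/8 ✓

α = 1/8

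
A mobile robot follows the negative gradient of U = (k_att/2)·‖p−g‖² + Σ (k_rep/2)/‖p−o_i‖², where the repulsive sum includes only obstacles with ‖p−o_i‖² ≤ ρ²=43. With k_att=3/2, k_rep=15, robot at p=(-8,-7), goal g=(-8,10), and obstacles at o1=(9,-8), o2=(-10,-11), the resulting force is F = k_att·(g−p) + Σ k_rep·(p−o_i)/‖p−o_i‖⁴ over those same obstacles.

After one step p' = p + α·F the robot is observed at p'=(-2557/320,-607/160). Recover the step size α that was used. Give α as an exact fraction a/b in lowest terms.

α = 1/8

F_att = 3/2·(g−p) = 3/2·(0,17) = (0.0000,25.5000)
o1: d²=290 > ρ²=43 → inactive
o2: d²=20 ≤ ρ²=43; F_rep = 15·(2,4)/20² = (0.0750,0.1500)
F = F_att + ΣF_rep = (0.0750,25.6500)
Δp = p'−p = (0.0094,3.2062); α = Δx/Fx = (3/320) / (3/40) = 1/8
check: Δy/Fy = (513/160) / (513/20) = 1/8 ✓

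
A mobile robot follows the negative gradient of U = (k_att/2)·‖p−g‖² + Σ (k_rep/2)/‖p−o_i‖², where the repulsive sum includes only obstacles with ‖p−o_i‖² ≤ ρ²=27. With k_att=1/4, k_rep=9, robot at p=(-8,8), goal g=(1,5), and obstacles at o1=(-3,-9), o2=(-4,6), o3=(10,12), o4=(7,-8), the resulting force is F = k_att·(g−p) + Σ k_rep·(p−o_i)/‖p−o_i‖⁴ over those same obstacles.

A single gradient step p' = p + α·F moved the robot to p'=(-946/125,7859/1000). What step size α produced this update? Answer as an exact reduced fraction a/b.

F_att = 1/4·(g−p) = 1/4·(9,-3) = (2.2500,-0.7500)
o1: d²=314 > ρ²=27 → inactive
o2: d²=20 ≤ ρ²=27; F_rep = 9·(-4,2)/20² = (-0.0900,0.0450)
o3: d²=340 > ρ²=27 → inactive
o4: d²=481 > ρ²=27 → inactive
F = F_att + ΣF_rep = (2.1600,-0.7050)
Δp = p'−p = (0.4320,-0.1410); α = Δx/Fx = (54/125) / (54/25) = 1/5
check: Δy/Fy = (-141/1000) / (-141/200) = 1/5 ✓

α = 1/5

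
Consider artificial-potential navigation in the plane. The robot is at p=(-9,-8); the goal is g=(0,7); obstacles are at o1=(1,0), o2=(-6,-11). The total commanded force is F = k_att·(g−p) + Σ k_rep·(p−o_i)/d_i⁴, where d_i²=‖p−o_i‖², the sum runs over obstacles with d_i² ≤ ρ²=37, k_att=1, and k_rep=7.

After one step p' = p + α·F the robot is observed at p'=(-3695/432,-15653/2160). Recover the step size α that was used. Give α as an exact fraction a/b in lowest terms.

F_att = 1·(g−p) = 1·(9,15) = (9.0000,15.0000)
o1: d²=164 > ρ²=37 → inactive
o2: d²=18 ≤ ρ²=37; F_rep = 7·(-3,3)/18² = (-0.0648,0.0648)
F = F_att + ΣF_rep = (8.9352,15.0648)
Δp = p'−p = (0.4468,0.7532); α = Δx/Fx = (193/432) / (965/108) = 1/20
check: Δy/Fy = (1627/2160) / (1627/108) = 1/20 ✓

α = 1/20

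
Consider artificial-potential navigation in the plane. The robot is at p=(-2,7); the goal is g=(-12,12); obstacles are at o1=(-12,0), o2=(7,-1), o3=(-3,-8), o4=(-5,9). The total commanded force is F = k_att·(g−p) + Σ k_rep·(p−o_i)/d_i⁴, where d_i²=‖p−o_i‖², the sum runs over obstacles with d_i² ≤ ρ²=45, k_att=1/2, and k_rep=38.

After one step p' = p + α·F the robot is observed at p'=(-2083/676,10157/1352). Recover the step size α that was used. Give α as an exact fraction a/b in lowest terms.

F_att = 1/2·(g−p) = 1/2·(-10,5) = (-5.0000,2.5000)
o1: d²=149 > ρ²=45 → inactive
o2: d²=145 > ρ²=45 → inactive
o3: d²=226 > ρ²=45 → inactive
o4: d²=13 ≤ ρ²=45; F_rep = 38·(3,-2)/13² = (0.6746,-0.4497)
F = F_att + ΣF_rep = (-4.3254,2.0503)
Δp = p'−p = (-1.0814,0.5126); α = Δx/Fx = (-731/676) / (-731/169) = 1/4
check: Δy/Fy = (693/1352) / (693/338) = 1/4 ✓

α = 1/4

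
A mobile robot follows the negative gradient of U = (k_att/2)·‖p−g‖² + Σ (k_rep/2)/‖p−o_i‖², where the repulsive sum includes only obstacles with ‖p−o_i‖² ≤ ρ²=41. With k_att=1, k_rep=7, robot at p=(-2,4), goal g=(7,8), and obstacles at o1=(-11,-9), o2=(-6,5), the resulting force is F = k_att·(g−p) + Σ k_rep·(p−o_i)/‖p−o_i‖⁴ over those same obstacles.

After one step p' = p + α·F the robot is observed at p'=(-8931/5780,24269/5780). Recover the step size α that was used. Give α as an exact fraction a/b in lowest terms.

α = 1/20

F_att = 1·(g−p) = 1·(9,4) = (9.0000,4.0000)
o1: d²=250 > ρ²=41 → inactive
o2: d²=17 ≤ ρ²=41; F_rep = 7·(4,-1)/17² = (0.0969,-0.0242)
F = F_att + ΣF_rep = (9.0969,3.9758)
Δp = p'−p = (0.4548,0.1988); α = Δx/Fx = (2629/5780) / (2629/289) = 1/20
check: Δy/Fy = (1149/5780) / (1149/289) = 1/20 ✓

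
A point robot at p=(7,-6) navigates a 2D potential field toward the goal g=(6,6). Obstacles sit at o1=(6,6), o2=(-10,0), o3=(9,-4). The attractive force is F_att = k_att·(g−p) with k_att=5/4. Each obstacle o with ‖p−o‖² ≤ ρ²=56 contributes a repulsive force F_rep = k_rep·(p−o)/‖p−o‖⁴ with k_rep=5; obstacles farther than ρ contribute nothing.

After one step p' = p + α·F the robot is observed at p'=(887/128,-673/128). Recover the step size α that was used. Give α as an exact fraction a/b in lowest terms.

α = 1/20

F_att = 5/4·(g−p) = 5/4·(-1,12) = (-1.2500,15.0000)
o1: d²=145 > ρ²=56 → inactive
o2: d²=325 > ρ²=56 → inactive
o3: d²=8 ≤ ρ²=56; F_rep = 5·(-2,-2)/8² = (-0.1562,-0.1562)
F = F_att + ΣF_rep = (-1.4062,14.8438)
Δp = p'−p = (-0.0703,0.7422); α = Δx/Fx = (-9/128) / (-45/32) = 1/20
check: Δy/Fy = (95/128) / (475/32) = 1/20 ✓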